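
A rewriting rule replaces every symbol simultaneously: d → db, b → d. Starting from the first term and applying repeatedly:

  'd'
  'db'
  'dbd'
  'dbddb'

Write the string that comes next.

Rewriting each symbol of dbddb: d→db, b→d, d→db, d→db, b→d, which concatenates to db d db db d.

dbddbdbd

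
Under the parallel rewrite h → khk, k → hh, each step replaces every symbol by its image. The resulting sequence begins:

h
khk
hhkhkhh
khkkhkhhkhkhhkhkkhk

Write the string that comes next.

φ(khkkhkhhkhkhhkhkkhk) expands symbol-by-symbol to hh khk hh hh khk hh khk khk hh khk hh khk khk hh khk hh hh khk hh; joining the 19 pieces gives the next term.

hhkhkhhhhkhkhhkhkkhkhhkhkhhkhkkhkhhkhkhhhhkhkhh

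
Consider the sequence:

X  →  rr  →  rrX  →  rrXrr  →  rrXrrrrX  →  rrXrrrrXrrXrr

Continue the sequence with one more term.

rrXrrrrXrrXrrrrXrrrrX

Each term (from the third on) is the previous term followed by the one before it: term 3 = rr·X = rrX.
The next term joins rrXrrrrXrrXrr and rrXrrrrX.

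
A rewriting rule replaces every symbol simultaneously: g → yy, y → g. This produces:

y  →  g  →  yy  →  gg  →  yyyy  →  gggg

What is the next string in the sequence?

Apply φ to gggg symbol by symbol: g→yy, g→yy, g→yy, g→yy; joined: yy yy yy yy.

yyyyyyyy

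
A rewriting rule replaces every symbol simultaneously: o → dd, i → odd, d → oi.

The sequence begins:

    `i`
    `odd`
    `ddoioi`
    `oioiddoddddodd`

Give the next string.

Replace each of the 14 characters of oioiddoddddodd in place — dd odd dd odd oi oi dd oi oi oi oi dd oi oi — and concatenate.

ddoddddoddoioiddoioioioiddoioi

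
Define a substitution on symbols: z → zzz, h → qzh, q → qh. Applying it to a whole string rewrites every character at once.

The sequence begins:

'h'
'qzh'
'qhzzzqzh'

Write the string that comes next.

Rewriting each symbol of qhzzzqzh: q→qh, h→qzh, z→zzz, z→zzz, z→zzz, q→qh, z→zzz, h→qzh, which concatenates to qh qzh zzz zzz zzz qh zzz qzh.

qhqzhzzzzzzzzzqhzzzqzh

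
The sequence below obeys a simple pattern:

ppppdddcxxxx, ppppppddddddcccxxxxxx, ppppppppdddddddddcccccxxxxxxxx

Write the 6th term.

ppppppppppppppddddddddddddddddddcccccccccccxxxxxxxxxxxxxx

Reading off run lengths: p runs 4, 6, 8; d runs 3, 6, 9; c runs 1, 3, 5; x runs 4, 6, 8 — each is linear in n (n = 1, 2, …).
For term 6, n = 6, so the run lengths are 14, 18, 11, 14.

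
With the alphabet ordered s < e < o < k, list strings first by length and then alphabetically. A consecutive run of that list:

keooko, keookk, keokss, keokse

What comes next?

Treat keokse as a base-4 numeral over the given alphabet and add one, carrying through any trailing k's.

keokso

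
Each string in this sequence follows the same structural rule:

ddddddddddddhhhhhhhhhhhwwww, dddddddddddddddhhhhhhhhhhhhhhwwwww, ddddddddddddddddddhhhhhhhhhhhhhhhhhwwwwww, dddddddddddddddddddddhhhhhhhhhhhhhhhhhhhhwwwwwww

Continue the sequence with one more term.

ddddddddddddddddddddddddhhhhhhhhhhhhhhhhhhhhhhhwwwwwwww

The n-th term is 3n+3 d's then 3n+2 h's then n+1 w's, where the shown terms are n = 3, 4, 5, 6.
At n = 7 the blocks have lengths 24, 23, 8.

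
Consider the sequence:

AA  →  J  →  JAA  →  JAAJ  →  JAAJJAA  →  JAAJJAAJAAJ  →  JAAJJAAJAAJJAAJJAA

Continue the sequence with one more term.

From term 3 onward, concatenate the last term with the second-to-last: J·AA = JAA, JAA·J = JAAJ, …
Continuing: JAAJJAAJAAJJAAJJAA · JAAJJAAJAAJ gives term 8.

JAAJJAAJAAJJAAJJAAJAAJJAAJAAJ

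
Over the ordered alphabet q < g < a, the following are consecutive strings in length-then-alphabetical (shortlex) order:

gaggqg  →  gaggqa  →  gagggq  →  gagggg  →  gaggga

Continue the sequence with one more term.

Find the rightmost character of gaggga below a, bump it to the next letter, and reset everything to its right to q.

gaggaq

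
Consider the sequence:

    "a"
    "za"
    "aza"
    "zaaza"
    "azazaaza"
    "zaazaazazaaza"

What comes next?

This is a Fibonacci-style word recurrence s(k) = s(k−2)·s(k−1): e.g. a·za = aza.
So term 7 is azazaaza·zaazaazazaaza.

azazaazazaazaazazaaza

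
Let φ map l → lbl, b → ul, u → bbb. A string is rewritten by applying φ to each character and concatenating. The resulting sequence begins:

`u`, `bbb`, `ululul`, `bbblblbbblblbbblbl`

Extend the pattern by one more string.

Rewriting the 18 symbols of bbblblbbblblbbblbl one by one yields ul ul ul lbl ul lbl ul ul ul lbl ul lbl ul ul ul lbl ul lbl; concatenated:

ululullblullblululullblullblululullblullbl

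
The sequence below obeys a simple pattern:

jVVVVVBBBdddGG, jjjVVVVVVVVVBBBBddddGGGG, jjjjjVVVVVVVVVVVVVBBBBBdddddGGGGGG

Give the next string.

jjjjjjjVVVVVVVVVVVVVVVVVBBBBBBddddddGGGGGGGG

The n-th term is 2n-1 j's then 4n+1 V's then n+2 B's then n+2 d's then 2n G's (n = 1, 2, …).
For the next term, n = 4, so the run lengths are 7, 17, 6, 6, 8.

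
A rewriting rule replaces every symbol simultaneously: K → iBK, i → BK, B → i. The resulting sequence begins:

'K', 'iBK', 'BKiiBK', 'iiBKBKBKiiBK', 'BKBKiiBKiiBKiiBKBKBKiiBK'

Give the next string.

Replace each of the 24 characters of BKBKiiBKiiBKiiBKBKBKiiBK in place — i iBK i iBK BK BK i iBK BK BK i iBK BK BK i iBK i iBK i iBK BK BK i iBK — and concatenate.

iiBKiiBKBKBKiiBKBKBKiiBKBKBKiiBKiiBKiiBKBKBKiiBK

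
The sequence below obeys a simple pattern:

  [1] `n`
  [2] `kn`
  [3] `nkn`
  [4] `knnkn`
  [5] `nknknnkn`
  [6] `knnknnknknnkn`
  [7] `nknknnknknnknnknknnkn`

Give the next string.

knnknnknknnknnknknnknknnknnknknnkn

From term 3 onward, concatenate the second-to-last term with the last: n·kn = nkn, kn·nkn = knnkn, …
Continuing: knnknnknknnkn · nknknnknknnknnknknnkn gives term 8.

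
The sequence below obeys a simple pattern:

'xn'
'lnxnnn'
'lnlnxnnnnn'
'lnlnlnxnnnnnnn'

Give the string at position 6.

Each term wraps the previous one in ln on the left and nn on the right.
From lnlnlnxnnnnnnn, 2 further steps: lnlnlnxnnnnnnn → lnlnlnlnxnnnnnnnnn → (answer).

lnlnlnlnlnxnnnnnnnnnnn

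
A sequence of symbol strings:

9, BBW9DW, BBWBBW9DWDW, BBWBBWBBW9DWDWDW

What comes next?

Each term wraps the previous one in BBW on the left and DW on the right.
Applying this once more to BBWBBWBBW9DWDWDW:

BBWBBWBBWBBW9DWDWDWDW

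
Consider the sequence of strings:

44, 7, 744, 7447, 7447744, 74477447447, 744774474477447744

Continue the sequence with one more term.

74477447447744774474477447447

Each term (from the third on) is the previous term followed by the one before it: term 3 = 7·44 = 744.
So term 8 is 744774474477447744·74477447447.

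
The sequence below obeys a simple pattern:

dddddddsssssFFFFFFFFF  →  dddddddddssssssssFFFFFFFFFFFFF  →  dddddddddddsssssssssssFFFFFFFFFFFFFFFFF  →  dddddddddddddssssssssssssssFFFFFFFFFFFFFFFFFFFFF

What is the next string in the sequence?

The n-th term is 2n+3 d's then 3n-1 s's then 4n+1 F's, where the shown terms are n = 2, 3, 4, 5.
Setting n = 6 gives 15, 17, 25 characters in each block.

dddddddddddddddsssssssssssssssssFFFFFFFFFFFFFFFFFFFFFFFFF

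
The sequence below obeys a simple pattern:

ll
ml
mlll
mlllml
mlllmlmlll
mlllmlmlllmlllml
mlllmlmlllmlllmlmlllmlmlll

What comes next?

This is a Fibonacci-style word recurrence s(k) = s(k−1)·s(k−2): e.g. ml·ll = mlll.
Continuing: mlllmlmlllmlllmlmlllmlmlll · mlllmlmlllmlllml gives term 8.

mlllmlmlllmlllmlmlllmlmlllmlllmlmlllmlllml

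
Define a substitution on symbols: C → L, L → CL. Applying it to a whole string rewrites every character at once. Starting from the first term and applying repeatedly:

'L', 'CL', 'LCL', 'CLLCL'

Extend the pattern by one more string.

Rewriting each symbol of CLLCL: C→L, L→CL, L→CL, C→L, L→CL, which concatenates to L CL CL L CL.

LCLCLLCL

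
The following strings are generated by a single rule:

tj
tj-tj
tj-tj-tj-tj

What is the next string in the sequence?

tj-tj-tj-tj-tj-tj-tj-tj

Each string is two copies of the previous one joined by '-'.
So the next term is two copies of tj-tj-tj-tj with '-' between the halves.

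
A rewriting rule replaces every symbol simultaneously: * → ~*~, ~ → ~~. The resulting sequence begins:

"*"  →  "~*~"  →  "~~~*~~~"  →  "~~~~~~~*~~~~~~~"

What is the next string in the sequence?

φ(~~~~~~~*~~~~~~~) expands symbol-by-symbol to ~~ ~~ ~~ ~~ ~~ ~~ ~~ ~*~ ~~ ~~ ~~ ~~ ~~ ~~ ~~; joining the 15 pieces gives the next term.

~~~~~~~~~~~~~~~*~~~~~~~~~~~~~~~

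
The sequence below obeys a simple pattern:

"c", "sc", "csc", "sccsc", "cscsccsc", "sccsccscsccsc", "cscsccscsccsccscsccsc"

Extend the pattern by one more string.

From term 3 onward, concatenate the second-to-last term with the last: c·sc = csc, sc·csc = sccsc, …
Continuing: sccsccscsccsc · cscsccscsccsccscsccsc gives term 8.

sccsccscsccsccscsccscsccsccscsccsc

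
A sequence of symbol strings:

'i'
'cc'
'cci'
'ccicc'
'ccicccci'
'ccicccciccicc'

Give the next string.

Each term (from the third on) is the previous term followed by the one before it: term 3 = cc·i = cci.
Continuing: ccicccciccicc · ccicccci gives term 7.

cciccccicciccccicccci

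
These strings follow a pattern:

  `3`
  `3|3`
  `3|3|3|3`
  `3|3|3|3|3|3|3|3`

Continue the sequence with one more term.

Each string is two copies of the previous one joined by '|'.
So the next term is two copies of 3|3|3|3|3|3|3|3 with '|' between the halves.

3|3|3|3|3|3|3|3|3|3|3|3|3|3|3|3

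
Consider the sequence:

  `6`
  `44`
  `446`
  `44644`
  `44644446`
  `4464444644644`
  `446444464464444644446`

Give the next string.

4464444644644446444464464444644644

From term 3 onward, concatenate the last term with the second-to-last: 44·6 = 446, 446·44 = 44644, …
The next term joins 446444464464444644446 and 4464444644644.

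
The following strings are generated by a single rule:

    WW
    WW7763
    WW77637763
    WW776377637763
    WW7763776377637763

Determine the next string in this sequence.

The strings grow by a fixed suffix 7763 each time.
Applying this once more to WW7763776377637763:

WW77637763776377637763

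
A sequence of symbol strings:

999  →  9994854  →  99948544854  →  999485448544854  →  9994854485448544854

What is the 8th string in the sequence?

9994854485448544854485448544854

Every step adds 4854 to the end: s(k+1) = s(k)·4854.
From 9994854485448544854, 3 further steps: 9994854485448544854 → 99948544854485448544854 → 999485448544854485448544854 → (answer).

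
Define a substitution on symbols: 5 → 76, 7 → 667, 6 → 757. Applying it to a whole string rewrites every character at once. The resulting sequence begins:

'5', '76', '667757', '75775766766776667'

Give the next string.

φ(75775766766776667) expands symbol-by-symbol to 667 76 667 667 76 667 757 757 667 757 757 667 667 757 757 757 667; joining the 17 pieces gives the next term.

6677666766776667757757667757757667667757757757667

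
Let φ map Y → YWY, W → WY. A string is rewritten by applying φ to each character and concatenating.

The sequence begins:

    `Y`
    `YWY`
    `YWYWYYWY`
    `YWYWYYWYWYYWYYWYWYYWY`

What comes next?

YWYWYYWYWYYWYYWYWYYWYWYYWYYWYWYYWYYWYWYYWYWYYWYYWYWYYWY

Applying the rule to each of the 21 symbols of YWYWYYWYWYYWYYWYWYYWY gives the pieces YWY WY YWY WY YWY YWY WY YWY WY YWY YWY WY YWY YWY WY YWY WY YWY YWY WY YWY, which concatenate to the answer.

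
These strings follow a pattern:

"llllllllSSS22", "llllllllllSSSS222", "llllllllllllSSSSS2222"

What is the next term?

Term n consists of 2n+2 l's, followed by n S's, followed by n-1 2's, where the shown terms are n = 3, 4, 5.
For the next term, n = 6, so the run lengths are 14, 6, 5.

llllllllllllllSSSSSS22222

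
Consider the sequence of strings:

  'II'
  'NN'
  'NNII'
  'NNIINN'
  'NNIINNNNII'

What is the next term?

Each term (from the third on) is the previous term followed by the one before it: term 3 = NN·II = NNII.
Continuing: NNIINNNNII · NNIINN gives term 6.

NNIINNNNIINNIINN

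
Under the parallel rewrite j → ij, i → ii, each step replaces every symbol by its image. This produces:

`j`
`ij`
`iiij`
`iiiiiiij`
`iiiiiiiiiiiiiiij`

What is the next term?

Replace each of the 16 characters of iiiiiiiiiiiiiiij in place — ii ii ii ii ii ii ii ii ii ii ii ii ii ii ii ij — and concatenate.

iiiiiiiiiiiiiiiiiiiiiiiiiiiiiiij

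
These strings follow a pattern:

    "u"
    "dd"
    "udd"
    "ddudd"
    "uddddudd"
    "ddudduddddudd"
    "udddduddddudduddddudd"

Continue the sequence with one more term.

dduddudddduddudddduddddudduddddudd

Each term (from the third on) is the two preceding terms concatenated in order: term 3 = u·dd = udd.
The next term joins ddudduddddudd and udddduddddudduddddudd.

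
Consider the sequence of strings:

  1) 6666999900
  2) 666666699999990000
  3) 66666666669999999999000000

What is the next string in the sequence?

6666666666666999999999999900000000

Each string has the form 6^{3n+1} 9^{3n+1} 0^{2n} (n = 1, 2, …).
At n = 4 the blocks have lengths 13, 13, 8.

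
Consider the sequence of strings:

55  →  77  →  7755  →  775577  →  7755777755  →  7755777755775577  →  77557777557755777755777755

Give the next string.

This is a Fibonacci-style word recurrence s(k) = s(k−1)·s(k−2): e.g. 77·55 = 7755.
So term 8 is 77557777557755777755777755·7755777755775577.

775577775577557777557777557755777755775577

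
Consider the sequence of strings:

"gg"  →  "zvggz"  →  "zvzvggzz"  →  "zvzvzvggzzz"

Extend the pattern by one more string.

zvzvzvzvggzzzz

Each term wraps the previous one in zv on the left and z on the right.
So the next term is zv·zvzvzvggzzz·z.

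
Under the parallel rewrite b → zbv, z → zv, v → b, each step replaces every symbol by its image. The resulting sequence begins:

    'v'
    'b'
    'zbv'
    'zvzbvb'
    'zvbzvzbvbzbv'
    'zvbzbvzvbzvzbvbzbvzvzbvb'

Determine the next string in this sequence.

zvbzbvzvzbvbzvbzbvzvbzvzbvbzbvzvzbvbzvbzvzbvbzbv

φ(zvbzbvzvbzvzbvbzbvzvzbvb) expands symbol-by-symbol to zv b zbv zv zbv b zv b zbv zv b zv zbv b zbv zv zbv b zv b zv zbv b zbv; joining the 24 pieces gives the next term.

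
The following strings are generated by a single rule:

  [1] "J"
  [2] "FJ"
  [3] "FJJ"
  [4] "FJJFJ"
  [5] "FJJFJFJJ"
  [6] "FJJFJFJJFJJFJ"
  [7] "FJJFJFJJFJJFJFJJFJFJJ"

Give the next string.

Each term (from the third on) is the previous term followed by the one before it: term 3 = FJ·J = FJJ.
So term 8 is FJJFJFJJFJJFJFJJFJFJJ·FJJFJFJJFJJFJ.

FJJFJFJJFJJFJFJJFJFJJFJJFJFJJFJJFJ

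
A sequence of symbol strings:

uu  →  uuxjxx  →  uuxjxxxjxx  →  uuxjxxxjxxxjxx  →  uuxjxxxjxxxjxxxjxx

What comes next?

uuxjxxxjxxxjxxxjxxxjxx

Every step adds xjxx to the end: s(k+1) = s(k)·xjxx.
So the next term is uuxjxxxjxxxjxxxjxx·xjxx.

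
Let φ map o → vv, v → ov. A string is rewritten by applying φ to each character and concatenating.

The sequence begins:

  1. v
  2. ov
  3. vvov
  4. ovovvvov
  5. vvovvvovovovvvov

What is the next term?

ovovvvovovovvvovvvovvvovovovvvov

Applying the rule to each of the 16 symbols of vvovvvovovovvvov gives the pieces ov ov vv ov ov ov vv ov vv ov vv ov ov ov vv ov, which concatenate to the answer.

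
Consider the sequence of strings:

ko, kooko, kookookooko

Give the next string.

kookookookookookookooko

Every step duplicates the string with 'o' between the halves.
So the next term is two copies of kookookooko with 'o' between the halves.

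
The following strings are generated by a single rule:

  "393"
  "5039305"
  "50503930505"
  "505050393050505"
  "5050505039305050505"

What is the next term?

Each term wraps the previous one in 50 on the left and 05 on the right.
Applying this once more to 5050505039305050505:

50505050503930505050505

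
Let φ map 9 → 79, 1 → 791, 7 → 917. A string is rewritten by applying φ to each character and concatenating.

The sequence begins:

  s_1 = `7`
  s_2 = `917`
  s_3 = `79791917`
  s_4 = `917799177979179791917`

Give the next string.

Rewriting the 21 symbols of 917799177979179791917 one by one yields 79 791 917 917 79 79 791 917 917 79 917 79 791 917 79 917 79 791 79 791 917; concatenated:

7979191791779797919179177991779791917799177979179791917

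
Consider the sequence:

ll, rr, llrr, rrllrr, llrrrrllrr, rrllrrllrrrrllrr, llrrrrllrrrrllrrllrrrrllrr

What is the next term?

rrllrrllrrrrllrrllrrrrllrrrrllrrllrrrrllrr

Each term (from the third on) is the two preceding terms concatenated in order: term 3 = ll·rr = llrr.
The next term joins rrllrrllrrrrllrr and llrrrrllrrrrllrrllrrrrllrr.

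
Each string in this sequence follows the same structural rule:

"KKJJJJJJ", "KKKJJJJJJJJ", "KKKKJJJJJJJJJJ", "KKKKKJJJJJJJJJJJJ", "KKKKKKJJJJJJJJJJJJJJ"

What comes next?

KKKKKKKJJJJJJJJJJJJJJJJ

Term n consists of n-1 K's, followed by 2n J's, where the shown terms are n = 3, 4, 5, 6, 7.
At n = 8 the blocks have lengths 7, 16.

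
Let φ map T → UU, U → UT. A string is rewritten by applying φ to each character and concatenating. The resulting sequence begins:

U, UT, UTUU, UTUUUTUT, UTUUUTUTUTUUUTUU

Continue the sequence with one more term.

Rewriting the 16 symbols of UTUUUTUTUTUUUTUU one by one yields UT UU UT UT UT UU UT UU UT UU UT UT UT UU UT UT; concatenated:

UTUUUTUTUTUUUTUUUTUUUTUTUTUUUTUT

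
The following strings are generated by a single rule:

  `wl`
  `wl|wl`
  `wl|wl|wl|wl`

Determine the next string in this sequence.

s(k+1) = s(k)·|·s(k) — each term doubles the last with '|' between the halves.
So the next term is two copies of wl|wl|wl|wl with '|' between the halves.

wl|wl|wl|wl|wl|wl|wl|wl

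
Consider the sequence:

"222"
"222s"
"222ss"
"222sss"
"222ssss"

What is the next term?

222sssss

The strings grow by a fixed suffix s each time.
So the next term is 222ssss·s.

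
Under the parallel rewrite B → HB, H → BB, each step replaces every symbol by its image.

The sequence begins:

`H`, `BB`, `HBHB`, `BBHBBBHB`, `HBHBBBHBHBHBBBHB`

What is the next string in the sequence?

BBHBBBHBHBHBBBHBBBHBBBHBHBHBBBHB

φ(HBHBBBHBHBHBBBHB) expands symbol-by-symbol to BB HB BB HB HB HB BB HB BB HB BB HB HB HB BB HB; joining the 16 pieces gives the next term.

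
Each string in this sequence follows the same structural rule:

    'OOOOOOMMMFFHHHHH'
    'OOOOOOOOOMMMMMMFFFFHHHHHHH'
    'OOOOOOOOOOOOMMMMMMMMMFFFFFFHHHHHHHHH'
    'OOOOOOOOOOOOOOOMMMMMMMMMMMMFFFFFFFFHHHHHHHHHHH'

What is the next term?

OOOOOOOOOOOOOOOOOOMMMMMMMMMMMMMMMFFFFFFFFFFHHHHHHHHHHHHH

Term n consists of 3n+3 O's, followed by 3n M's, followed by 2n F's, followed by 2n+3 H's (n = 1, 2, …).
Setting n = 5 gives 18, 15, 10, 13 characters in each block.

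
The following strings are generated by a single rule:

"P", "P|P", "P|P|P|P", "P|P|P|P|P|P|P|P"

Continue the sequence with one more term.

P|P|P|P|P|P|P|P|P|P|P|P|P|P|P|P

Each string is two copies of the previous one joined by '|'.
One more doubling of P|P|P|P|P|P|P|P gives the answer.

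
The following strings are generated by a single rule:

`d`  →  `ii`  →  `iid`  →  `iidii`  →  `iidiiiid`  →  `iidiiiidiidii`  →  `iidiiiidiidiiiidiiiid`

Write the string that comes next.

This is a Fibonacci-style word recurrence s(k) = s(k−1)·s(k−2): e.g. ii·d = iid.
Continuing: iidiiiidiidiiiidiiiid · iidiiiidiidii gives term 8.

iidiiiidiidiiiidiiiidiidiiiidiidii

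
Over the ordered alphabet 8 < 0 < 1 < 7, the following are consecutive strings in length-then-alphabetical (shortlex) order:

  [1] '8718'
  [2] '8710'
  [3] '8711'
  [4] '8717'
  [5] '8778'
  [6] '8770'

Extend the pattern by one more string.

8771

Treat 8770 as a base-4 numeral over the given alphabet and add one, carrying through any trailing 7's.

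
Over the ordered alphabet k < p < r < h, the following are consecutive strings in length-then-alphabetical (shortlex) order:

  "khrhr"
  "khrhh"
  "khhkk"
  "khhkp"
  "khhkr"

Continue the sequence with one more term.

The successor of khhkr increments the rightmost position that isn't already h and resets every position after it to k.

khhkh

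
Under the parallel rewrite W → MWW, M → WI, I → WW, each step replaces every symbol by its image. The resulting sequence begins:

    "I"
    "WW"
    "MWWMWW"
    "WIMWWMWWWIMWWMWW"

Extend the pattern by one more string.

Replace each of the 16 characters of WIMWWMWWWIMWWMWW in place — MWW WW WI MWW MWW WI MWW MWW MWW WW WI MWW MWW WI MWW MWW — and concatenate.

MWWWWWIMWWMWWWIMWWMWWMWWWWWIMWWMWWWIMWWMWW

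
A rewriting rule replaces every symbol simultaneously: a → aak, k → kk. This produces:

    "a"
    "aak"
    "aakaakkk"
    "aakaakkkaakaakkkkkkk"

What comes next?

Rewriting the 20 symbols of aakaakkkaakaakkkkkkk one by one yields aak aak kk aak aak kk kk kk aak aak kk aak aak kk kk kk kk kk kk kk; concatenated:

aakaakkkaakaakkkkkkkaakaakkkaakaakkkkkkkkkkkkkkk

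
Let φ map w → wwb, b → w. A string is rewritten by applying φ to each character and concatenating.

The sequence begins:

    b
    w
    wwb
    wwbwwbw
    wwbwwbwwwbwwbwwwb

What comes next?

Replace each of the 17 characters of wwbwwbwwwbwwbwwwb in place — wwb wwb w wwb wwb w wwb wwb wwb w wwb wwb w wwb wwb wwb w — and concatenate.

wwbwwbwwwbwwbwwwbwwbwwbwwwbwwbwwwbwwbwwbw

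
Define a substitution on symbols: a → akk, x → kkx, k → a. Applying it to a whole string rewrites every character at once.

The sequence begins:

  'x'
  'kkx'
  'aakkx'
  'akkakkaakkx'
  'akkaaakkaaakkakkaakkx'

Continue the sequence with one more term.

Rewriting the 21 symbols of akkaaakkaaakkakkaakkx one by one yields akk a a akk akk akk a a akk akk akk a a akk a a akk akk a a kkx; concatenated:

akkaaakkakkakkaaakkakkakkaaakkaaakkakkaakkx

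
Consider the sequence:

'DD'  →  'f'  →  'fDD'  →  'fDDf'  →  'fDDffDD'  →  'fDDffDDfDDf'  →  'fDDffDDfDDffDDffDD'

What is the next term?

fDDffDDfDDffDDffDDfDDffDDfDDf

This is a Fibonacci-style word recurrence s(k) = s(k−1)·s(k−2): e.g. f·DD = fDD.
Continuing: fDDffDDfDDffDDffDD · fDDffDDfDDf gives term 8.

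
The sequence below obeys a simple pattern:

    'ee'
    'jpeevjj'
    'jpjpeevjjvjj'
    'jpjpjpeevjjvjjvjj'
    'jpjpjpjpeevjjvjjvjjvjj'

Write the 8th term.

jpjpjpjpjpjpjpeevjjvjjvjjvjjvjjvjjvjj

s(k+1) = jp·s(k)·vjj, so each term gains jp as a prefix and vjj as a suffix.
From jpjpjpjpeevjjvjjvjjvjj, 3 further steps: jpjpjpjpeevjjvjjvjjvjj → jpjpjpjpjpeevjjvjjvjjvjjvjj → jpjpjpjpjpjpeevjjvjjvjjvjjvjjvjj → (answer).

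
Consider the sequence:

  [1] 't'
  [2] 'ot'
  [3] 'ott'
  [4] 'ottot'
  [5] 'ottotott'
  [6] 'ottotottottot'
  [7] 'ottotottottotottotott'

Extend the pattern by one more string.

This is a Fibonacci-style word recurrence s(k) = s(k−1)·s(k−2): e.g. ot·t = ott.
Continuing: ottotottottotottotott · ottotottottot gives term 8.

ottotottottotottotottottotottottot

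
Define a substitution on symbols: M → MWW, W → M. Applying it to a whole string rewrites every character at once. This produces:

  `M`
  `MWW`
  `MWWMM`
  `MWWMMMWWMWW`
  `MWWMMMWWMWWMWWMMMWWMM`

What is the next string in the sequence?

Rewriting the 21 symbols of MWWMMMWWMWWMWWMMMWWMM one by one yields MWW M M MWW MWW MWW M M MWW M M MWW M M MWW MWW MWW M M MWW MWW; concatenated:

MWWMMMWWMWWMWWMMMWWMMMWWMMMWWMWWMWWMMMWWMWW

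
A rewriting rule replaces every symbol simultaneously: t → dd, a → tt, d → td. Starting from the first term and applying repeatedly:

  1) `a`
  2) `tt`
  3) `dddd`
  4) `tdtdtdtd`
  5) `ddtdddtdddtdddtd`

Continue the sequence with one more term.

φ(ddtdddtdddtdddtd) expands symbol-by-symbol to td td dd td td td dd td td td dd td td td dd td; joining the 16 pieces gives the next term.

tdtdddtdtdtdddtdtdtdddtdtdtdddtd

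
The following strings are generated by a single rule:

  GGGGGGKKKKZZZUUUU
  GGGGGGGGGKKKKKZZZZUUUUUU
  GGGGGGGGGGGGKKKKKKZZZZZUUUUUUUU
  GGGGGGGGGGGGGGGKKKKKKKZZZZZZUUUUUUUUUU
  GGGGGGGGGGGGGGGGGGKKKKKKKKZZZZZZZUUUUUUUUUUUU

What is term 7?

GGGGGGGGGGGGGGGGGGGGGGGGKKKKKKKKKKZZZZZZZZZUUUUUUUUUUUUUUUU

Each string has the form G^{3n} K^{n+2} Z^{n+1} U^{2n}, where the shown terms are n = 2, 3, 4, 5, 6.
At n = 8 the blocks have lengths 24, 10, 9, 16.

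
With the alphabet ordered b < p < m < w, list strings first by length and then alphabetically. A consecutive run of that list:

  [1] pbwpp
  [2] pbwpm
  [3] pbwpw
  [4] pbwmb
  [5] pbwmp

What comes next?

pbwmm

The successor of pbwmp increments the rightmost position that isn't already w and resets every position after it to b.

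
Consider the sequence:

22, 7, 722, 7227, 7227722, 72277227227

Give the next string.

722772272277227722

Each term (from the third on) is the previous term followed by the one before it: term 3 = 7·22 = 722.
The next term joins 72277227227 and 7227722.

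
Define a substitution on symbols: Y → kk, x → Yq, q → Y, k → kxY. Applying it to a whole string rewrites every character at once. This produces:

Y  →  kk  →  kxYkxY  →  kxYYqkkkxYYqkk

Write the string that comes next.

φ(kxYYqkkkxYYqkk) expands symbol-by-symbol to kxY Yq kk kk Y kxY kxY kxY Yq kk kk Y kxY kxY; joining the 14 pieces gives the next term.

kxYYqkkkkYkxYkxYkxYYqkkkkYkxYkxY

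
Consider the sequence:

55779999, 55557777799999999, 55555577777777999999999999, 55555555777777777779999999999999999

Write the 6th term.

55555555555577777777777777777999999999999999999999999

The n-th term is 2n 5's then 3n-1 7's then 4n 9's (n = 1, 2, …).
For term 6, n = 6, so the run lengths are 12, 17, 24.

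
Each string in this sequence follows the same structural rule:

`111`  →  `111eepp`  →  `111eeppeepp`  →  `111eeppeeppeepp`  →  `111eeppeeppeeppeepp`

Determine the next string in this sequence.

111eeppeeppeeppeeppeepp

Every step adds eepp to the end: s(k+1) = s(k)·eepp.
One more step from 111eeppeeppeeppeepp gives the answer.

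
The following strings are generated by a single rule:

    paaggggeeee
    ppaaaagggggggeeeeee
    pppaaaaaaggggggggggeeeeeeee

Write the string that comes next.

ppppaaaaaaaagggggggggggggeeeeeeeeee

Reading off run lengths: p runs 1, 2, 3; a runs 2, 4, 6; g runs 4, 7, 10; e runs 4, 6, 8 — each is linear in n (n = 1, 2, …).
At n = 4 the blocks have lengths 4, 8, 13, 10.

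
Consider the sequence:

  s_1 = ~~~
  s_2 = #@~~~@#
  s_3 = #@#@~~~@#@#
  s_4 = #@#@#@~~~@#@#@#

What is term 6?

#@#@#@#@#@~~~@#@#@#@#@#

Each term wraps the previous one in #@ on the left and @# on the right.
From #@#@#@~~~@#@#@#, 2 further steps: #@#@#@~~~@#@#@# → #@#@#@#@~~~@#@#@#@# → (answer).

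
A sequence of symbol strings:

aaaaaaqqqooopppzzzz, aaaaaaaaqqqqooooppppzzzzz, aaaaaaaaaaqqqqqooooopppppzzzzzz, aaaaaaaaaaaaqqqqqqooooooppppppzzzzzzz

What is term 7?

aaaaaaaaaaaaaaaaaaqqqqqqqqqooooooooopppppppppzzzzzzzzzz

Each string has the form a^{2n} q^{n} o^{n} p^{n} z^{n+1}, where the shown terms are n = 3, 4, 5, 6.
At n = 9 the blocks have lengths 18, 9, 9, 9, 10.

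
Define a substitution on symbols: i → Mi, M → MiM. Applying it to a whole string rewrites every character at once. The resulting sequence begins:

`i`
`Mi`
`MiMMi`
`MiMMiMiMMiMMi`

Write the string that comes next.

φ(MiMMiMiMMiMMi) expands symbol-by-symbol to MiM Mi MiM MiM Mi MiM Mi MiM MiM Mi MiM MiM Mi; joining the 13 pieces gives the next term.

MiMMiMiMMiMMiMiMMiMiMMiMMiMiMMiMMi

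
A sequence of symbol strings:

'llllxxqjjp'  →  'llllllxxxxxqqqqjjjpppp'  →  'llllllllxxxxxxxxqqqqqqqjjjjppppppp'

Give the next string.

The n-th term is 2n+2 l's then 3n-1 x's then 3n-2 q's then n+1 j's then 3n-2 p's (n = 1, 2, …).
Setting n = 4 gives 10, 11, 10, 5, 10 characters in each block.

llllllllllxxxxxxxxxxxqqqqqqqqqqjjjjjpppppppppp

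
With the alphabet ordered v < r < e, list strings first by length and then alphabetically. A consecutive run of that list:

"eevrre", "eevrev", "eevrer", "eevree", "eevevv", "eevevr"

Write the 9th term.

eeverr

Continuing the enumeration 3 steps past eevevr: eevevr → eeveve → eeverv → (answer).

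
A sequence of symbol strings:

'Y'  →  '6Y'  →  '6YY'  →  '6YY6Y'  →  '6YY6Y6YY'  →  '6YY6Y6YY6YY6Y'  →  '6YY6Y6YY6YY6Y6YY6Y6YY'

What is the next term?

Each term (from the third on) is the previous term followed by the one before it: term 3 = 6Y·Y = 6YY.
So term 8 is 6YY6Y6YY6YY6Y6YY6Y6YY·6YY6Y6YY6YY6Y.

6YY6Y6YY6YY6Y6YY6Y6YY6YY6Y6YY6YY6Y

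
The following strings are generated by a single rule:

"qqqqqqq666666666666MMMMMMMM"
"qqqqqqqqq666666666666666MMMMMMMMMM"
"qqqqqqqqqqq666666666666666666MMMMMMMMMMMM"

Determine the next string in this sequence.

qqqqqqqqqqqqq666666666666666666666MMMMMMMMMMMMMM

Each string has the form q^{2n+1} 6^{3n+3} M^{2n+2}, where the shown terms are n = 3, 4, 5.
For the next term, n = 6, so the run lengths are 13, 21, 14.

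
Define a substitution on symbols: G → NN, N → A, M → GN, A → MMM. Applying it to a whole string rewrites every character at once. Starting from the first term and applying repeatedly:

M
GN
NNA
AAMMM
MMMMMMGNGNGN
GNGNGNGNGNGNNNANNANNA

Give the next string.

Replace each of the 21 characters of GNGNGNGNGNGNNNANNANNA in place — NN A NN A NN A NN A NN A NN A A A MMM A A MMM A A MMM — and concatenate.

NNANNANNANNANNANNAAAMMMAAMMMAAMMM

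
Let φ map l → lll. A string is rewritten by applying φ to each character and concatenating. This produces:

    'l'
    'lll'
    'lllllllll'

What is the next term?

lllllllllllllllllllllllllll

Expanding lllllllll: l→lll, l→lll, l→lll, l→lll, l→lll, l→lll, l→lll, l→lll, l→lll. Concatenated: lll lll lll lll lll lll lll lll lll.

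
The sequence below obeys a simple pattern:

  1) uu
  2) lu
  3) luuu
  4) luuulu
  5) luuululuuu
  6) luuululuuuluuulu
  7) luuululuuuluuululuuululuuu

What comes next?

This is a Fibonacci-style word recurrence s(k) = s(k−1)·s(k−2): e.g. lu·uu = luuu.
The next term joins luuululuuuluuululuuululuuu and luuululuuuluuulu.

luuululuuuluuululuuululuuuluuululuuuluuulu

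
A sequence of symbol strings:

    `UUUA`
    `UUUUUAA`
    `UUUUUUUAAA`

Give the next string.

UUUUUUUUUAAAA

Term n consists of 2n-1 U's, followed by n-1 A's, where the shown terms are n = 2, 3, 4.
For the next term, n = 5, so the run lengths are 9, 4.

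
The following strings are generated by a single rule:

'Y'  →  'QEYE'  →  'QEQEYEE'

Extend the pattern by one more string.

Each term wraps the previous one in QE on the left and E on the right.
One more step from QEQEYEE gives the answer.

QEQEQEYEEE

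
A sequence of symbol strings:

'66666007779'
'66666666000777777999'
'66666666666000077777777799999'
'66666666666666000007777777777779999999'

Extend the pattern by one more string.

The n-th term is 3n+2 6's then n+1 0's then 3n 7's then 2n-1 9's (n = 1, 2, …).
Setting n = 5 gives 17, 6, 15, 9 characters in each block.

66666666666666666000000777777777777777999999999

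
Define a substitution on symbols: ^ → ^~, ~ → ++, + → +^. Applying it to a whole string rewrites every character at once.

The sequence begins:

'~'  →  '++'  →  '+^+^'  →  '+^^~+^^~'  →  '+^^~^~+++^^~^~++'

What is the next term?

Rewriting the 16 symbols of +^^~^~+++^^~^~++ one by one yields +^ ^~ ^~ ++ ^~ ++ +^ +^ +^ ^~ ^~ ++ ^~ ++ +^ +^; concatenated:

+^^~^~++^~+++^+^+^^~^~++^~+++^+^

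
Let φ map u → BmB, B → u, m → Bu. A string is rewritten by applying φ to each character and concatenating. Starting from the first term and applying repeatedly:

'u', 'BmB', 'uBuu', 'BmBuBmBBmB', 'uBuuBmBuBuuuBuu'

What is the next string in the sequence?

Rewriting the 15 symbols of uBuuBmBuBuuuBuu one by one yields BmB u BmB BmB u Bu u BmB u BmB BmB BmB u BmB BmB; concatenated:

BmBuBmBBmBuBuuBmBuBmBBmBBmBuBmBBmB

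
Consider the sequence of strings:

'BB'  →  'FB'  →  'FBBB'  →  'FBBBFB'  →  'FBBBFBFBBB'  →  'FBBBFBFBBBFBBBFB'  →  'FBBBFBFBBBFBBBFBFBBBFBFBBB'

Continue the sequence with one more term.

This is a Fibonacci-style word recurrence s(k) = s(k−1)·s(k−2): e.g. FB·BB = FBBB.
So term 8 is FBBBFBFBBBFBBBFBFBBBFBFBBB·FBBBFBFBBBFBBBFB.

FBBBFBFBBBFBBBFBFBBBFBFBBBFBBBFBFBBBFBBBFB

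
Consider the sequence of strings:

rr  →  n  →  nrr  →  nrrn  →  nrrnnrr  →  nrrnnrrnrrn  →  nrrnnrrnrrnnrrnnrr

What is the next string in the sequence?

nrrnnrrnrrnnrrnnrrnrrnnrrnrrn

This is a Fibonacci-style word recurrence s(k) = s(k−1)·s(k−2): e.g. n·rr = nrr.
The next term joins nrrnnrrnrrnnrrnnrr and nrrnnrrnrrn.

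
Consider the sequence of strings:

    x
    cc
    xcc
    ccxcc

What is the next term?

xccccxcc

Each term (from the third on) is the two preceding terms concatenated in order: term 3 = x·cc = xcc.
Continuing: xcc · ccxcc gives term 5.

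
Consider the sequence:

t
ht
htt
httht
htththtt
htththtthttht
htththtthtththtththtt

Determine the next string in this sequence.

This is a Fibonacci-style word recurrence s(k) = s(k−1)·s(k−2): e.g. ht·t = htt.
The next term joins htththtthtththtththtt and htththtthttht.

htththtthtththtththtthtththtthttht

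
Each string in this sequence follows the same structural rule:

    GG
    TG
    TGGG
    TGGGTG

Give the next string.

This is a Fibonacci-style word recurrence s(k) = s(k−1)·s(k−2): e.g. TG·GG = TGGG.
Continuing: TGGGTG · TGGG gives term 5.

TGGGTGTGGG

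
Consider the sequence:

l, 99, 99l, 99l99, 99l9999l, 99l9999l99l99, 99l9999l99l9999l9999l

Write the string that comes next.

From term 3 onward, concatenate the last term with the second-to-last: 99·l = 99l, 99l·99 = 99l99, …
The next term joins 99l9999l99l9999l9999l and 99l9999l99l99.

99l9999l99l9999l9999l99l9999l99l99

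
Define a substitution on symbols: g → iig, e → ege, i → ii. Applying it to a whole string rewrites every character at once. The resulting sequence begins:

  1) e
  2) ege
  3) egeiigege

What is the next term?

egeiigegeiiiiiigegeiigege

Rewriting each symbol of egeiigege: e→ege, g→iig, e→ege, i→ii, i→ii, g→iig, e→ege, g→iig, e→ege, which concatenates to ege iig ege ii ii iig ege iig ege.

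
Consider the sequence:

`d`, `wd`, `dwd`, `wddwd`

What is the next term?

Each term (from the third on) is the two preceding terms concatenated in order: term 3 = d·wd = dwd.
So term 5 is dwd·wddwd.

dwdwddwd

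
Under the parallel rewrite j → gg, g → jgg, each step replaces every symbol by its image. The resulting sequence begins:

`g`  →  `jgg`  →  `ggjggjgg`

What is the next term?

Expanding ggjggjgg: g→jgg, g→jgg, j→gg, g→jgg, g→jgg, j→gg, g→jgg, g→jgg. Concatenated: jgg jgg gg jgg jgg gg jgg jgg.

jggjggggjggjggggjggjgg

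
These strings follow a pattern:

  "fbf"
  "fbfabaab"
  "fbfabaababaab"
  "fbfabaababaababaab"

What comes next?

The strings grow by a fixed suffix abaab each time.
One more step from fbfabaababaababaab gives the answer.

fbfabaababaababaababaab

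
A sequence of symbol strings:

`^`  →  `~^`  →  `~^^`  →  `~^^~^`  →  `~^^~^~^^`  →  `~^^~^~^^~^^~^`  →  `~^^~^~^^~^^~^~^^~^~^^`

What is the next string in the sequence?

~^^~^~^^~^^~^~^^~^~^^~^^~^~^^~^^~^

This is a Fibonacci-style word recurrence s(k) = s(k−1)·s(k−2): e.g. ~^·^ = ~^^.
The next term joins ~^^~^~^^~^^~^~^^~^~^^ and ~^^~^~^^~^^~^.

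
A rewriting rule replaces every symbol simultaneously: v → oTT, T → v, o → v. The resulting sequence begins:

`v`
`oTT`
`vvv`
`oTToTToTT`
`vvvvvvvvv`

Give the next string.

Expanding vvvvvvvvv: v→oTT, v→oTT, v→oTT, v→oTT, v→oTT, v→oTT, v→oTT, v→oTT, v→oTT. Concatenated: oTT oTT oTT oTT oTT oTT oTT oTT oTT.

oTToTToTToTToTToTToTToTToTT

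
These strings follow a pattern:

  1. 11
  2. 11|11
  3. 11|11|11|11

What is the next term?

s(k+1) = s(k)·|·s(k) — each term doubles the last with '|' between the halves.
Doubling 11|11|11|11 with '|' between the halves:

11|11|11|11|11|11|11|11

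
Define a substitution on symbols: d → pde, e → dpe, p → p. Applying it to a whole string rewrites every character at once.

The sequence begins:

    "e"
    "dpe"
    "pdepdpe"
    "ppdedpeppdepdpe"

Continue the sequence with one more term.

φ(ppdedpeppdepdpe) expands symbol-by-symbol to p p pde dpe pde p dpe p p pde dpe p pde p dpe; joining the 15 pieces gives the next term.

pppdedpepdepdpepppdedpeppdepdpe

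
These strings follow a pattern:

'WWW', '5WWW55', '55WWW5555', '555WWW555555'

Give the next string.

s(k+1) = 5·s(k)·55, so each term gains 5 as a prefix and 55 as a suffix.
One more step from 555WWW555555 gives the answer.

5555WWW55555555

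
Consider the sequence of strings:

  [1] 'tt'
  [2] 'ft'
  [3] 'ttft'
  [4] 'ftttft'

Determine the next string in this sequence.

From term 3 onward, concatenate the second-to-last term with the last: tt·ft = ttft, ft·ttft = ftttft, …
Continuing: ttft · ftttft gives term 5.

ttftftttft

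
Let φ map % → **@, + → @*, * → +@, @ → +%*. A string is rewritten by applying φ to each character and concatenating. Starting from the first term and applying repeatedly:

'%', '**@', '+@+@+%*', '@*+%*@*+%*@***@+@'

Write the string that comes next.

Rewriting the 17 symbols of @*+%*@*+%*@***@+@ one by one yields +%* +@ @* **@ +@ +%* +@ @* **@ +@ +%* +@ +@ +@ +%* @* +%*; concatenated:

+%*+@@***@+@+%*+@@***@+@+%*+@+@+@+%*@*+%*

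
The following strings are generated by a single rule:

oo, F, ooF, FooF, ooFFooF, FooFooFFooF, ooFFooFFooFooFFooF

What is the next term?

FooFooFFooFooFFooFFooFooFFooF

Each term (from the third on) is the two preceding terms concatenated in order: term 3 = oo·F = ooF.
The next term joins FooFooFFooF and ooFFooFFooFooFFooF.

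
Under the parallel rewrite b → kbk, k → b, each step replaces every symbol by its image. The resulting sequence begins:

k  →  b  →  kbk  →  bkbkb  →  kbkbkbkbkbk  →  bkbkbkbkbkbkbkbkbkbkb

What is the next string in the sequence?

Replace each of the 21 characters of bkbkbkbkbkbkbkbkbkbkb in place — kbk b kbk b kbk b kbk b kbk b kbk b kbk b kbk b kbk b kbk b kbk — and concatenate.

kbkbkbkbkbkbkbkbkbkbkbkbkbkbkbkbkbkbkbkbkbk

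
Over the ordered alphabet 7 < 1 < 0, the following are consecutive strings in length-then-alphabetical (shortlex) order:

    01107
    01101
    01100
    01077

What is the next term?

01071

The successor of 01077 increments the rightmost position that isn't already 0 and resets every position after it to 7.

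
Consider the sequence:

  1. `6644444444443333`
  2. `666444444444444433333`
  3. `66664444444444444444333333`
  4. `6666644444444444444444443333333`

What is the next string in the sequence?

666666444444444444444444444433333333

The n-th term is n-1 6's then 3n+1 4's then n+1 3's, where the shown terms are n = 3, 4, 5, 6.
For the next term, n = 7, so the run lengths are 6, 22, 8.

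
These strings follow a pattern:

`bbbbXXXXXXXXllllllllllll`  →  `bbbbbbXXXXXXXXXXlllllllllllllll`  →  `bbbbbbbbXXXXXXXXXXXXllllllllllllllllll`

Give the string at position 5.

bbbbbbbbbbbbXXXXXXXXXXXXXXXXllllllllllllllllllllllll

Each string has the form b^{2n-2} X^{2n+2} l^{3n+3}, where the shown terms are n = 3, 4, 5.
At n = 7 the blocks have lengths 12, 16, 24.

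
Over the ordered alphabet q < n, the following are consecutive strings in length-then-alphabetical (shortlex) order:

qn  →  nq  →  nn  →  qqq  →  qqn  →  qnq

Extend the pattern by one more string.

qnn

Find the rightmost character of qnq below n, bump it to the next letter, and reset everything to its right to q.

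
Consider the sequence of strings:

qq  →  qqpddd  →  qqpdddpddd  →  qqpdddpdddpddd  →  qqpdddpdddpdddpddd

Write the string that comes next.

The strings grow by a fixed suffix pddd each time.
One more step from qqpdddpdddpdddpddd gives the answer.

qqpdddpdddpdddpdddpddd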